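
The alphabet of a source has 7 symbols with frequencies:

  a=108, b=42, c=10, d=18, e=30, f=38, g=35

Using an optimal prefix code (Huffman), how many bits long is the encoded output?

Merge the two smallest weights repeatedly:
merge c(10) and d(18): 28
merge 28 and e(30): 58
merge g(35) and f(38): 73
merge b(42) and 58: 100
merge 73 and 100: 173
merge a(108) and 173: 281
Total encoded bits = sum of merged weights = 28 + 58 + 73 + 100 + 173 + 281 = 713.

713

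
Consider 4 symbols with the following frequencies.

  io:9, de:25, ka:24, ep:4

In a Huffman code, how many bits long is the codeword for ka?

2

Build the tree from the bottom:
combine ep(4), io(9) → 13
combine 13, ka(24) → 37
combine de(25), 37 → 62
The subtree containing ka is merged 2 times, so code length = 2.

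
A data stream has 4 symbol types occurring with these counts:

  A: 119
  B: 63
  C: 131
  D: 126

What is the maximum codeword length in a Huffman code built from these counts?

Merge the two lowest-weight nodes at each step:
B(63) + A(119) → 182
D(126) + C(131) → 257
182 + 257 → 439
The rarest symbols sit at the bottom; the longest codeword is 2 bits.

2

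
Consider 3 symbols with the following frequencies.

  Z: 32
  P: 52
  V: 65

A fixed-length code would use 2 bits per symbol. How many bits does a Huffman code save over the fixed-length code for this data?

Fixed-length: 2 bits × 149 symbols = 298 bits.
Huffman merges:
merge Z(32) and P(52): 84
merge V(65) and 84: 149
Huffman total = 84 + 149 = 233 bits.
Saving = 298 − 233 = 65 bits.

65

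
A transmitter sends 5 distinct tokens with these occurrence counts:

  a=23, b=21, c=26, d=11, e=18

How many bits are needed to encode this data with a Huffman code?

227

Build the Huffman tree bottom-up:
merge d(11) and e(18): 29
merge b(21) and a(23): 44
merge c(26) and 29: 55
merge 44 and 55: 99
Total encoded bits = sum of merged weights = 29 + 44 + 55 + 99 = 227.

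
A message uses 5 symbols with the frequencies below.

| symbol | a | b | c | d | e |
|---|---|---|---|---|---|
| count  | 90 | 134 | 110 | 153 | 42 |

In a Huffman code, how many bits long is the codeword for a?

3

Repeatedly merge the two smallest:
e(42) + a(90) → 132
c(110) + 132 → 242
b(134) + d(153) → 287
242 + 287 → 529
The subtree containing a is merged 3 times, so code length = 3.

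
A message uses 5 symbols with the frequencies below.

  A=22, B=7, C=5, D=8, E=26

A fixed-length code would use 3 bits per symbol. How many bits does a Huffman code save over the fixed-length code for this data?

Fixed-length: 3 bits × 68 symbols = 204 bits.
Huffman merges:
combine C(5), B(7) → 12
combine D(8), 12 → 20
combine 20, A(22) → 42
combine E(26), 42 → 68
Huffman total = 12 + 20 + 42 + 68 = 142 bits.
Saving = 204 − 142 = 62 bits.

62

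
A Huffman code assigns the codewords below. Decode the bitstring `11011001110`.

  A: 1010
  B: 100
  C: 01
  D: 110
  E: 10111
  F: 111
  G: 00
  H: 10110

DDCD

Read left to right; each codeword is recognised as soon as it completes (prefix code):
  110→D | 110→D | 01→C | 110→D
Decoded message: DDCD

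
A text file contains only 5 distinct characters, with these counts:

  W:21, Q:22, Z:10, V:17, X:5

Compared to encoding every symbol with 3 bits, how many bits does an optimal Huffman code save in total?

60

Fixed-length: 3 bits × 75 symbols = 225 bits.
Huffman merges:
merge X(5) and Z(10): 15
merge 15 and V(17): 32
merge W(21) and Q(22): 43
merge 32 and 43: 75
Huffman total = 15 + 32 + 43 + 75 = 165 bits.
Saving = 225 − 165 = 60 bits.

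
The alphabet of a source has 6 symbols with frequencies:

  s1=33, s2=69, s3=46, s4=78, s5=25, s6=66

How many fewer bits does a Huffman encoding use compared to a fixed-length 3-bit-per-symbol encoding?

Fixed-length: 3 bits × 317 symbols = 951 bits.
Huffman merges:
merge s5(25) and s1(33): 58
merge s3(46) and 58: 104
merge s6(66) and s2(69): 135
merge s4(78) and 104: 182
merge 135 and 182: 317
Huffman total = 58 + 104 + 135 + 182 + 317 = 796 bits.
Saving = 951 − 796 = 155 bits.

155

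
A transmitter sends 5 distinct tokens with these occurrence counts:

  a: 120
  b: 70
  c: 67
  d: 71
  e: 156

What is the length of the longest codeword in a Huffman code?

Merge the two lowest-weight nodes at each step:
merge c(67) and b(70): 137
merge d(71) and a(120): 191
merge 137 and e(156): 293
merge 191 and 293: 484
Maximum depth reached is 3.

3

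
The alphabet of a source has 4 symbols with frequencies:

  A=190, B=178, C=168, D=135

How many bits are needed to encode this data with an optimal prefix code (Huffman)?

Merge the two smallest weights repeatedly:
merge D(135) and C(168): 303
merge B(178) and A(190): 368
merge 303 and 368: 671
Total encoded bits = sum of merged weights = 303 + 368 + 671 = 1342.

1342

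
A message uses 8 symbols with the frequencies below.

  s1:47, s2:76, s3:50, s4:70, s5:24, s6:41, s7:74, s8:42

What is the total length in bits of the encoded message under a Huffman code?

1261

Merge the two smallest weights repeatedly:
s5(24) + s6(41) → 65
s8(42) + s1(47) → 89
s3(50) + 65 → 115
s4(70) + s7(74) → 144
s2(76) + 89 → 165
115 + 144 → 259
165 + 259 → 424
The encoded length is the sum of every internal node's weight: 65 + 89 + 115 + 144 + 165 + 259 + 424 = 1261 bits.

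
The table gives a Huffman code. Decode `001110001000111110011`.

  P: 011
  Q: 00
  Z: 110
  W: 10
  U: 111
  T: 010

Read left to right; each codeword is recognised as soon as it completes (prefix code):
  00→Q | 111→U | 00→Q | 010→T | 00→Q | 111→U | 110→Z | 011→P
Decoded message: QUQTQUZP

QUQTQUZP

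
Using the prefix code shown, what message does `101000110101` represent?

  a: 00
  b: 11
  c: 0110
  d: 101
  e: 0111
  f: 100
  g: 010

dacd

Read left to right; each codeword is recognised as soon as it completes (prefix code):
  101→d | 00→a | 0110→c | 101→d
Decoded message: dacd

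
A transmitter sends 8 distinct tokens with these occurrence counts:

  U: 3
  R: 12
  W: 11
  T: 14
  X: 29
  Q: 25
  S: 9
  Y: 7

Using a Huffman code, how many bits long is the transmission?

305

Build the Huffman tree bottom-up:
U(3) + Y(7) → 10
S(9) + 10 → 19
W(11) + R(12) → 23
T(14) + 19 → 33
23 + Q(25) → 48
X(29) + 33 → 62
48 + 62 → 110
Total encoded bits = sum of merged weights = 10 + 19 + 23 + 33 + 48 + 62 + 110 = 305.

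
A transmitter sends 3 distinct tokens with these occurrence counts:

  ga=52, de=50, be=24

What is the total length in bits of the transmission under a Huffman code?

Greedily combine the two least-frequent nodes:
merge be(24) and de(50): 74
merge ga(52) and 74: 126
The encoded length is the sum of every internal node's weight: 74 + 126 = 200 bits.

200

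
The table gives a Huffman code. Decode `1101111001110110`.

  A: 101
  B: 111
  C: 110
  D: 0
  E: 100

Read left to right; each codeword is recognised as soon as it completes (prefix code):
  110→C | 111→B | 100→E | 111→B | 0→D | 110→C
Decoded message: CBEBDC

CBEBDC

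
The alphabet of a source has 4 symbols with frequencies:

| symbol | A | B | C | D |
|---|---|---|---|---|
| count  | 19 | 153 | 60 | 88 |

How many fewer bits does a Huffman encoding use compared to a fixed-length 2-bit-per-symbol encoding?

74

Fixed-length: 2 bits × 320 symbols = 640 bits.
Huffman merges:
combine A(19), C(60) → 79
combine 79, D(88) → 167
combine B(153), 167 → 320
Huffman total = 79 + 167 + 320 = 566 bits.
Saving = 640 − 566 = 74 bits.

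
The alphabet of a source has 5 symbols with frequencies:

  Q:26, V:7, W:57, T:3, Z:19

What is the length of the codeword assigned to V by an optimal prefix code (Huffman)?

Huffman merges, smallest pair first:
T(3) + V(7) → 10
10 + Z(19) → 29
Q(26) + 29 → 55
55 + W(57) → 112
The subtree containing V is merged 4 times, so code length = 4.

4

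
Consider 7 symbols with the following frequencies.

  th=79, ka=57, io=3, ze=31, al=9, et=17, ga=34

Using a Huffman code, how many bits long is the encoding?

561

Merge the two smallest weights repeatedly:
combine io(3), al(9) → 12
combine 12, et(17) → 29
combine 29, ze(31) → 60
combine ga(34), ka(57) → 91
combine 60, th(79) → 139
combine 91, 139 → 230
Each symbol's bit-cost is frequency × depth; summing gives 561 bits (equivalently 12 + 29 + 60 + 91 + 139 + 230).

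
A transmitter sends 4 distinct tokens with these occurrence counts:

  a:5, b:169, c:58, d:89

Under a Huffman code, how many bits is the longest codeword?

3

Merge the two lowest-weight nodes at each step:
combine a(5), c(58) → 63
combine 63, d(89) → 152
combine 152, b(169) → 321
The rarest symbols sit at the bottom; the longest codeword is 3 bits.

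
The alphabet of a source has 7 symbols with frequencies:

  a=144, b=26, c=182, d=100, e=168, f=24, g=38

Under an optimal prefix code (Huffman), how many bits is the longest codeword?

5

Merge the two lowest-weight nodes at each step:
combine f(24), b(26) → 50
combine g(38), 50 → 88
combine 88, d(100) → 188
combine a(144), e(168) → 312
combine c(182), 188 → 370
combine 312, 370 → 682
Maximum depth reached is 5.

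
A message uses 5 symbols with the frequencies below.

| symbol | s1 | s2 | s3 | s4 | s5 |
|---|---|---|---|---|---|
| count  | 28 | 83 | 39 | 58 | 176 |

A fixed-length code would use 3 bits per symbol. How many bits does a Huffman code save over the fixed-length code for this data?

Fixed-length: 3 bits × 384 symbols = 1152 bits.
Huffman merges:
s1(28) + s3(39) → 67
s4(58) + 67 → 125
s2(83) + 125 → 208
s5(176) + 208 → 384
Huffman total = 67 + 125 + 208 + 384 = 784 bits.
Saving = 1152 − 784 = 368 bits.

368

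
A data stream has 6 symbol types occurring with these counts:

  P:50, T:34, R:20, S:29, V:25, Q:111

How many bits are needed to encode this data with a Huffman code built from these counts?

Build the Huffman tree bottom-up:
merge R(20) and V(25): 45
merge S(29) and T(34): 63
merge 45 and P(50): 95
merge 63 and 95: 158
merge Q(111) and 158: 269
The encoded length is the sum of every internal node's weight: 45 + 63 + 95 + 158 + 269 = 630 bits.

630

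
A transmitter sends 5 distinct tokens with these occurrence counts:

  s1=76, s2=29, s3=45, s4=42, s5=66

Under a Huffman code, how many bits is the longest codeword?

Merge the two lowest-weight nodes at each step:
merge s2(29) and s4(42): 71
merge s3(45) and s5(66): 111
merge 71 and s1(76): 147
merge 111 and 147: 258
The rarest symbols sit at the bottom; the longest codeword is 3 bits.

3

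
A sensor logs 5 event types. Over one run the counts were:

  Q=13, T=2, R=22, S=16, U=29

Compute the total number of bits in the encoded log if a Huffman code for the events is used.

Merge the two smallest weights repeatedly:
merge T(2) and Q(13): 15
merge 15 and S(16): 31
merge R(22) and U(29): 51
merge 31 and 51: 82
Each symbol's bit-cost is frequency × depth; summing gives 179 bits (equivalently 15 + 31 + 51 + 82).

179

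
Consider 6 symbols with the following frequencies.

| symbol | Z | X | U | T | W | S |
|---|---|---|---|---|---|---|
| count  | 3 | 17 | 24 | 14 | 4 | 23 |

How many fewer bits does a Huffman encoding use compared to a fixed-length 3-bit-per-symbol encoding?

57

Fixed-length: 3 bits × 85 symbols = 255 bits.
Huffman merges:
combine Z(3), W(4) → 7
combine 7, T(14) → 21
combine X(17), 21 → 38
combine S(23), U(24) → 47
combine 38, 47 → 85
Huffman total = 7 + 21 + 38 + 47 + 85 = 198 bits.
Saving = 255 − 198 = 57 bits.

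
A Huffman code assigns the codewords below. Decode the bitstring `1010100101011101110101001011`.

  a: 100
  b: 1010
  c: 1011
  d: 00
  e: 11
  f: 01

babecbac

Read left to right; each codeword is recognised as soon as it completes (prefix code):
  1010→b | 100→a | 1010→b | 11→e | 1011→c | 1010→b | 100→a | 1011→c
Decoded message: babecbac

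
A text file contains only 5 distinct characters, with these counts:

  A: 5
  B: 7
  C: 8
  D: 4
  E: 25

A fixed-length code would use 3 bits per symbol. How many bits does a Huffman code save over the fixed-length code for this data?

50

Fixed-length: 3 bits × 49 symbols = 147 bits.
Huffman merges:
combine D(4), A(5) → 9
combine B(7), C(8) → 15
combine 9, 15 → 24
combine 24, E(25) → 49
Huffman total = 9 + 15 + 24 + 49 = 97 bits.
Saving = 147 − 97 = 50 bits.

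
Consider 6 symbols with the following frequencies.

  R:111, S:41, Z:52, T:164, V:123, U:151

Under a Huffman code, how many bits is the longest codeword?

4

Merge the two lowest-weight nodes at each step:
merge S(41) and Z(52): 93
merge 93 and R(111): 204
merge V(123) and U(151): 274
merge T(164) and 204: 368
merge 274 and 368: 642
The first pair merged (S, Z) ends up deepest, at depth 4.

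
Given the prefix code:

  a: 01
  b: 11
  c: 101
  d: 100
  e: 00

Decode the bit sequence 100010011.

Read left to right; each codeword is recognised as soon as it completes (prefix code):
  100→d | 01→a | 00→e | 11→b
Decoded message: daeb

daeb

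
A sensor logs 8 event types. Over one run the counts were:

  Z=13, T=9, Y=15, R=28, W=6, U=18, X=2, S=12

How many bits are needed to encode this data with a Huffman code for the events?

288

Greedily combine the two least-frequent nodes:
X(2) + W(6) → 8
8 + T(9) → 17
S(12) + Z(13) → 25
Y(15) + 17 → 32
U(18) + 25 → 43
R(28) + 32 → 60
43 + 60 → 103
The encoded length is the sum of every internal node's weight: 8 + 17 + 25 + 32 + 43 + 60 + 103 = 288 bits.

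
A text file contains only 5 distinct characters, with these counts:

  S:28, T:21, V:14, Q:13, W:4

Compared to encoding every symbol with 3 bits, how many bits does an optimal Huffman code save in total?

Fixed-length: 3 bits × 80 symbols = 240 bits.
Huffman merges:
combine W(4), Q(13) → 17
combine V(14), 17 → 31
combine T(21), S(28) → 49
combine 31, 49 → 80
Huffman total = 17 + 31 + 49 + 80 = 177 bits.
Saving = 240 − 177 = 63 bits.

63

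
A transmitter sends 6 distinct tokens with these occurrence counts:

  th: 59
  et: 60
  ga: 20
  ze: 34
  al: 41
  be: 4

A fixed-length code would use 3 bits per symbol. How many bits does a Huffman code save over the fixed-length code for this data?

136

Fixed-length: 3 bits × 218 symbols = 654 bits.
Huffman merges:
be(4) + ga(20) → 24
24 + ze(34) → 58
al(41) + 58 → 99
th(59) + et(60) → 119
99 + 119 → 218
Huffman total = 24 + 58 + 99 + 119 + 218 = 518 bits.
Saving = 654 − 518 = 136 bits.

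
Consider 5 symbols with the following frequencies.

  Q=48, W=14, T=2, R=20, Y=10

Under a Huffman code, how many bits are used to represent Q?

Huffman merges, smallest pair first:
T(2) + Y(10) → 12
12 + W(14) → 26
R(20) + 26 → 46
46 + Q(48) → 94
Q is a child of the root — depth 1, so its codeword is a single bit.

1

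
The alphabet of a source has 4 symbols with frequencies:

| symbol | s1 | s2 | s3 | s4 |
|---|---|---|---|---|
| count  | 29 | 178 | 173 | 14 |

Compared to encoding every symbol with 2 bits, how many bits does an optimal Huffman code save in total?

Fixed-length: 2 bits × 394 symbols = 788 bits.
Huffman merges:
merge s4(14) and s1(29): 43
merge 43 and s3(173): 216
merge s2(178) and 216: 394
Huffman total = 43 + 216 + 394 = 653 bits.
Saving = 788 − 653 = 135 bits.

135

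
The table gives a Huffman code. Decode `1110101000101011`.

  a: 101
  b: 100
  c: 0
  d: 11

Read left to right; each codeword is recognised as soon as it completes (prefix code):
  11→d | 101→a | 0→c | 100→b | 0→c | 101→a | 0→c | 11→d
Decoded message: dacbcacd

dacbcacd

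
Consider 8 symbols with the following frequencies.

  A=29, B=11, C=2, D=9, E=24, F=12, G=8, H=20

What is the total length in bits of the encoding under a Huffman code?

321

Merge the two smallest weights repeatedly:
combine C(2), G(8) → 10
combine D(9), 10 → 19
combine B(11), F(12) → 23
combine 19, H(20) → 39
combine 23, E(24) → 47
combine A(29), 39 → 68
combine 47, 68 → 115
The encoded length is the sum of every internal node's weight: 10 + 19 + 23 + 39 + 47 + 68 + 115 = 321 bits.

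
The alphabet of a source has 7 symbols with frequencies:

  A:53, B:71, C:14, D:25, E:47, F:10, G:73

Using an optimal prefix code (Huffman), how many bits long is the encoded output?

Merge the two smallest weights repeatedly:
F(10) + C(14) → 24
24 + D(25) → 49
E(47) + 49 → 96
A(53) + B(71) → 124
G(73) + 96 → 169
124 + 169 → 293
Total encoded bits = sum of merged weights = 24 + 49 + 96 + 124 + 169 + 293 = 755.

755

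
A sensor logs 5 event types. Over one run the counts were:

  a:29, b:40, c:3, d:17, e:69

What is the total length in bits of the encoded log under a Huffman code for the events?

316

Build the Huffman tree bottom-up:
merge c(3) and d(17): 20
merge 20 and a(29): 49
merge b(40) and 49: 89
merge e(69) and 89: 158
Total encoded bits = sum of merged weights = 20 + 49 + 89 + 158 = 316.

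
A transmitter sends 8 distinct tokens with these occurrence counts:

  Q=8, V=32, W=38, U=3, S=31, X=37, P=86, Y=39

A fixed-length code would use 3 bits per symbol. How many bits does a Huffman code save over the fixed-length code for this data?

Fixed-length: 3 bits × 274 symbols = 822 bits.
Huffman merges:
U(3) + Q(8) → 11
11 + S(31) → 42
V(32) + X(37) → 69
W(38) + Y(39) → 77
42 + 69 → 111
77 + P(86) → 163
111 + 163 → 274
Huffman total = 11 + 42 + 69 + 77 + 111 + 163 + 274 = 747 bits.
Saving = 822 − 747 = 75 bits.

75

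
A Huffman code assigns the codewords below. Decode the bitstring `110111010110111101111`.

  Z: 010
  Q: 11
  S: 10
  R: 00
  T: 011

Read left to right; each codeword is recognised as soon as it completes (prefix code):
  11→Q | 011→T | 10→S | 10→S | 11→Q | 011→T | 11→Q | 011→T | 11→Q
Decoded message: QTSSQTQTQ

QTSSQTQTQ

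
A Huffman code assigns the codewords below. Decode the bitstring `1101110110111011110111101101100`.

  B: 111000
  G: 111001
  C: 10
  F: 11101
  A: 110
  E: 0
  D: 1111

Read left to right; each codeword is recognised as soon as it completes (prefix code):
  110→A | 11101→F | 10→C | 11101→F | 11101→F | 11101→F | 10→C | 110→A | 0→E
Decoded message: AFCFFFCAE

AFCFFFCAE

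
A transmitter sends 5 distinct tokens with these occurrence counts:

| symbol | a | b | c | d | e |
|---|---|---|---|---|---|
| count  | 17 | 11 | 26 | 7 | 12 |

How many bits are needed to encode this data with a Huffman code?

164

Build the Huffman tree bottom-up:
combine d(7), b(11) → 18
combine e(12), a(17) → 29
combine 18, c(26) → 44
combine 29, 44 → 73
The encoded length is the sum of every internal node's weight: 18 + 29 + 44 + 73 = 164 bits.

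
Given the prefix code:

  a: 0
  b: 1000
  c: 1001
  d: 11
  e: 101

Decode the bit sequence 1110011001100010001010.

Read left to right; each codeword is recognised as soon as it completes (prefix code):
  11→d | 1001→c | 1001→c | 1000→b | 1000→b | 101→e | 0→a
Decoded message: dccbbea

dccbbea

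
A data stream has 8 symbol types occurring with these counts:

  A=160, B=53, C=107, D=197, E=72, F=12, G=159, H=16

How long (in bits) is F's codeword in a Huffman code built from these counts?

6

Huffman merges, smallest pair first:
combine F(12), H(16) → 28
combine 28, B(53) → 81
combine E(72), 81 → 153
combine C(107), 153 → 260
combine G(159), A(160) → 319
combine D(197), 260 → 457
combine 319, 457 → 776
F's leaf is at depth 6, giving a 6-bit codeword.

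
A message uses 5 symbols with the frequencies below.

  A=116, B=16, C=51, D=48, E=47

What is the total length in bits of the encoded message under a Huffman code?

602

Greedily combine the two least-frequent nodes:
merge B(16) and E(47): 63
merge D(48) and C(51): 99
merge 63 and 99: 162
merge A(116) and 162: 278
The encoded length is the sum of every internal node's weight: 63 + 99 + 162 + 278 = 602 bits.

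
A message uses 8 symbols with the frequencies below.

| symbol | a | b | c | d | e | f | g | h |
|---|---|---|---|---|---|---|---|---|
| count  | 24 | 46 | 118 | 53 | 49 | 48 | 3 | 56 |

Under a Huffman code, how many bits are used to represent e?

Repeatedly merge the two smallest:
merge g(3) and a(24): 27
merge 27 and b(46): 73
merge f(48) and e(49): 97
merge d(53) and h(56): 109
merge 73 and 97: 170
merge 109 and c(118): 227
merge 170 and 227: 397
The subtree containing e is merged 3 times, so code length = 3.

3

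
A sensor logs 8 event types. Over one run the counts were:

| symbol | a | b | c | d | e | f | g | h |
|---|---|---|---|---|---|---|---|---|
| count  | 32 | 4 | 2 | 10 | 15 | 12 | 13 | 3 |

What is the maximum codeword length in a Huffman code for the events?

Merge the two lowest-weight nodes at each step:
c(2) + h(3) → 5
b(4) + 5 → 9
9 + d(10) → 19
f(12) + g(13) → 25
e(15) + 19 → 34
25 + a(32) → 57
34 + 57 → 91
The first pair merged (c, h) ends up deepest, at depth 5.

5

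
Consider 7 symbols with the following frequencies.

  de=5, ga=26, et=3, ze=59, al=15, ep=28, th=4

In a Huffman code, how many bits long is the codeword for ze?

1

Huffman merges, smallest pair first:
merge et(3) and th(4): 7
merge de(5) and 7: 12
merge 12 and al(15): 27
merge ga(26) and 27: 53
merge ep(28) and 53: 81
merge ze(59) and 81: 140
ze sits one level below the root: a 1-bit codeword.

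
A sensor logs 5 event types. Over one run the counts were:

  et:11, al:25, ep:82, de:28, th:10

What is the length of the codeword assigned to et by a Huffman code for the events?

Huffman merges, smallest pair first:
th(10) + et(11) → 21
21 + al(25) → 46
de(28) + 46 → 74
74 + ep(82) → 156
The subtree containing et is merged 4 times, so code length = 4.

4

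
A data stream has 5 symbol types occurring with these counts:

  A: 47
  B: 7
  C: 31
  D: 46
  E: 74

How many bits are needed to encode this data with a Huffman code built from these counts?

448

Build the Huffman tree bottom-up:
B(7) + C(31) → 38
38 + D(46) → 84
A(47) + E(74) → 121
84 + 121 → 205
Total encoded bits = sum of merged weights = 38 + 84 + 121 + 205 = 448.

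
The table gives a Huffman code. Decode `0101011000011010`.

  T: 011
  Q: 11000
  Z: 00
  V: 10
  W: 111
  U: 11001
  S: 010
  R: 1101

SVQTS

Read left to right; each codeword is recognised as soon as it completes (prefix code):
  010→S | 10→V | 11000→Q | 011→T | 010→S
Decoded message: SVQTS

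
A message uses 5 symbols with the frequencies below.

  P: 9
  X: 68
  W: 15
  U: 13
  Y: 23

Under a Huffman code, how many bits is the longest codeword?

4

Merge the two lowest-weight nodes at each step:
P(9) + U(13) → 22
W(15) + 22 → 37
Y(23) + 37 → 60
60 + X(68) → 128
The first pair merged (P, U) ends up deepest, at depth 4.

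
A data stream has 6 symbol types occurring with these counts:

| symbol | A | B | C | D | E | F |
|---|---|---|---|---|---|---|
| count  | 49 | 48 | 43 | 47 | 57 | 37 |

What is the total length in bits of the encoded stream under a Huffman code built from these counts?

Greedily combine the two least-frequent nodes:
combine F(37), C(43) → 80
combine D(47), B(48) → 95
combine A(49), E(57) → 106
combine 80, 95 → 175
combine 106, 175 → 281
Each symbol's bit-cost is frequency × depth; summing gives 737 bits (equivalently 80 + 95 + 106 + 175 + 281).

737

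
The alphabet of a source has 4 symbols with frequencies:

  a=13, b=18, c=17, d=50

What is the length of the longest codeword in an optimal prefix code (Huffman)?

Merge the two lowest-weight nodes at each step:
combine a(13), c(17) → 30
combine b(18), 30 → 48
combine 48, d(50) → 98
The rarest symbols sit at the bottom; the longest codeword is 3 bits.

3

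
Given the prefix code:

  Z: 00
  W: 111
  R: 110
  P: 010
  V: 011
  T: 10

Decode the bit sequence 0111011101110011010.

Read left to right; each codeword is recognised as soon as it completes (prefix code):
  011→V | 10→T | 111→W | 011→V | 10→T | 011→V | 010→P
Decoded message: VTWVTVP

VTWVTVP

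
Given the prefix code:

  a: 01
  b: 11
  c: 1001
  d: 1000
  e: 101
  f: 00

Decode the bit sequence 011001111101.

acbba

Read left to right; each codeword is recognised as soon as it completes (prefix code):
  01→a | 1001→c | 11→b | 11→b | 01→a
Decoded message: acbba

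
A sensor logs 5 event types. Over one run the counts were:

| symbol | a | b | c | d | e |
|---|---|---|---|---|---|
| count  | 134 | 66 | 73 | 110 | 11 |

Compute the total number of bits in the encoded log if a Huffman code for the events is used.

Greedily combine the two least-frequent nodes:
combine e(11), b(66) → 77
combine c(73), 77 → 150
combine d(110), a(134) → 244
combine 150, 244 → 394
The encoded length is the sum of every internal node's weight: 77 + 150 + 244 + 394 = 865 bits.

865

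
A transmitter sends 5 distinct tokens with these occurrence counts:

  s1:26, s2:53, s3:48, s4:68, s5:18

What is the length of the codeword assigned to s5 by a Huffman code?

Build the tree from the bottom:
merge s5(18) and s1(26): 44
merge 44 and s3(48): 92
merge s2(53) and s4(68): 121
merge 92 and 121: 213
s5 sits 3 levels below the root, so its codeword is 3 bits.

3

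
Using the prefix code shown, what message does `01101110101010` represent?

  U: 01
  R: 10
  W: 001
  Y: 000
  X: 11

URXRRRR

Read left to right; each codeword is recognised as soon as it completes (prefix code):
  01→U | 10→R | 11→X | 10→R | 10→R | 10→R | 10→R
Decoded message: URXRRRR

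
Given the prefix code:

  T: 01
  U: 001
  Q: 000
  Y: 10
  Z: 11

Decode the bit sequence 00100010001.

UQYU

Read left to right; each codeword is recognised as soon as it completes (prefix code):
  001→U | 000→Q | 10→Y | 001→U
Decoded message: UQYU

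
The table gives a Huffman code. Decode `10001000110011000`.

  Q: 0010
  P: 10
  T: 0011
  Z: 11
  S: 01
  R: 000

PQTTR

Read left to right; each codeword is recognised as soon as it completes (prefix code):
  10→P | 0010→Q | 0011→T | 0011→T | 000→R
Decoded message: PQTTR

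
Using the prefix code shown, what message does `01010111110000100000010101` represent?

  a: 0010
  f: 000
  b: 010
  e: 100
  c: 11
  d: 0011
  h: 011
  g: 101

Read left to right; each codeword is recognised as soon as it completes (prefix code):
  010→b | 101→g | 11→c | 11→c | 000→f | 010→b | 000→f | 0010→a | 101→g
Decoded message: bgccfbfag

bgccfbfag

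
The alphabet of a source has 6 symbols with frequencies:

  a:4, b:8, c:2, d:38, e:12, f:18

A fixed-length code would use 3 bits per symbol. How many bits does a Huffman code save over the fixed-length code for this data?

Fixed-length: 3 bits × 82 symbols = 246 bits.
Huffman merges:
combine c(2), a(4) → 6
combine 6, b(8) → 14
combine e(12), 14 → 26
combine f(18), 26 → 44
combine d(38), 44 → 82
Huffman total = 6 + 14 + 26 + 44 + 82 = 172 bits.
Saving = 246 − 172 = 74 bits.

74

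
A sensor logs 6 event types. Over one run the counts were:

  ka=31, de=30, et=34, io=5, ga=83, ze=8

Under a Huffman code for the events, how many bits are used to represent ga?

Repeatedly merge the two smallest:
merge io(5) and ze(8): 13
merge 13 and de(30): 43
merge ka(31) and et(34): 65
merge 43 and 65: 108
merge ga(83) and 108: 191
ga is merged only at the final step, so code length = 1.

1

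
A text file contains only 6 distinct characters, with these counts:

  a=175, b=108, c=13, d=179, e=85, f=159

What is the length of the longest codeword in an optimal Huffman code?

Merge the two lowest-weight nodes at each step:
combine c(13), e(85) → 98
combine 98, b(108) → 206
combine f(159), a(175) → 334
combine d(179), 206 → 385
combine 334, 385 → 719
Maximum depth reached is 4.

4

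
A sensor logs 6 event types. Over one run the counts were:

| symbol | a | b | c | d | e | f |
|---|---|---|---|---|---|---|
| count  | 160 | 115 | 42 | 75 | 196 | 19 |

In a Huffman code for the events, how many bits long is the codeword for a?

Build the tree from the bottom:
merge f(19) and c(42): 61
merge 61 and d(75): 136
merge b(115) and 136: 251
merge a(160) and e(196): 356
merge 251 and 356: 607
a sits 2 levels below the root, so its codeword is 2 bits.

2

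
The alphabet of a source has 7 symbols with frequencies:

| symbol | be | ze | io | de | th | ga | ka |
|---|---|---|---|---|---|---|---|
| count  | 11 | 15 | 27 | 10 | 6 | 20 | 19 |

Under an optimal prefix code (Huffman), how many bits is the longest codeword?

Merge the two lowest-weight nodes at each step:
merge th(6) and de(10): 16
merge be(11) and ze(15): 26
merge 16 and ka(19): 35
merge ga(20) and 26: 46
merge io(27) and 35: 62
merge 46 and 62: 108
Maximum depth reached is 4.

4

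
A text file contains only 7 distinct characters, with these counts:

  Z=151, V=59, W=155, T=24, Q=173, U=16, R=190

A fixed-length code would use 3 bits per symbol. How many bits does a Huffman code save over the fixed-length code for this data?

Fixed-length: 3 bits × 768 symbols = 2304 bits.
Huffman merges:
combine U(16), T(24) → 40
combine 40, V(59) → 99
combine 99, Z(151) → 250
combine W(155), Q(173) → 328
combine R(190), 250 → 440
combine 328, 440 → 768
Huffman total = 40 + 99 + 250 + 328 + 440 + 768 = 1925 bits.
Saving = 2304 − 1925 = 379 bits.

379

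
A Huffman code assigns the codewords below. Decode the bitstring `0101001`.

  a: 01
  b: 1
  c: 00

aacb

Read left to right; each codeword is recognised as soon as it completes (prefix code):
  01→a | 01→a | 00→c | 1→b
Decoded message: aacb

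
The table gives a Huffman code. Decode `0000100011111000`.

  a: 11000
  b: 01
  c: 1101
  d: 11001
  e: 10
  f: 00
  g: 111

ffefga

Read left to right; each codeword is recognised as soon as it completes (prefix code):
  00→f | 00→f | 10→e | 00→f | 111→g | 11000→a
Decoded message: ffefga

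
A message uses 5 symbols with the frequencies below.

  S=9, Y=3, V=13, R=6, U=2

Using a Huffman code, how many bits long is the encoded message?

Greedily combine the two least-frequent nodes:
combine U(2), Y(3) → 5
combine 5, R(6) → 11
combine S(9), 11 → 20
combine V(13), 20 → 33
The encoded length is the sum of every internal node's weight: 5 + 11 + 20 + 33 = 69 bits.

69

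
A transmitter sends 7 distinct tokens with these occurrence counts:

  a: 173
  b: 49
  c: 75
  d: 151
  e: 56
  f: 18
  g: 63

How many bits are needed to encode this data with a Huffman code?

Build the Huffman tree bottom-up:
combine f(18), b(49) → 67
combine e(56), g(63) → 119
combine 67, c(75) → 142
combine 119, 142 → 261
combine d(151), a(173) → 324
combine 261, 324 → 585
Total encoded bits = sum of merged weights = 67 + 119 + 142 + 261 + 324 + 585 = 1498.

1498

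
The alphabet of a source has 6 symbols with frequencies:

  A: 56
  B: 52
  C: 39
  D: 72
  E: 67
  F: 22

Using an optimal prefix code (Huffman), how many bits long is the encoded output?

Greedily combine the two least-frequent nodes:
merge F(22) and C(39): 61
merge B(52) and A(56): 108
merge 61 and E(67): 128
merge D(72) and 108: 180
merge 128 and 180: 308
The encoded length is the sum of every internal node's weight: 61 + 108 + 128 + 180 + 308 = 785 bits.

785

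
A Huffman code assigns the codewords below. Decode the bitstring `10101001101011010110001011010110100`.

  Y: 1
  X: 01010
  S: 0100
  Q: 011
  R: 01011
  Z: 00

YXQRRZRRS

Read left to right; each codeword is recognised as soon as it completes (prefix code):
  1→Y | 01010→X | 011→Q | 01011→R | 01011→R | 00→Z | 01011→R | 01011→R | 0100→S
Decoded message: YXQRRZRRS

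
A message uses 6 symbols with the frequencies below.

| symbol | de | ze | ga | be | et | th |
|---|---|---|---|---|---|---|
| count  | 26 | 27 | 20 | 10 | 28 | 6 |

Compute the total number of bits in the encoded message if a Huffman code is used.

Greedily combine the two least-frequent nodes:
th(6) + be(10) → 16
16 + ga(20) → 36
de(26) + ze(27) → 53
et(28) + 36 → 64
53 + 64 → 117
Total encoded bits = sum of merged weights = 16 + 36 + 53 + 64 + 117 = 286.

286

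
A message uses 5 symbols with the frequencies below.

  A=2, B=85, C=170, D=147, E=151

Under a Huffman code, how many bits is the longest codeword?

Merge the two lowest-weight nodes at each step:
A(2) + B(85) → 87
87 + D(147) → 234
E(151) + C(170) → 321
234 + 321 → 555
The rarest symbols sit at the bottom; the longest codeword is 3 bits.

3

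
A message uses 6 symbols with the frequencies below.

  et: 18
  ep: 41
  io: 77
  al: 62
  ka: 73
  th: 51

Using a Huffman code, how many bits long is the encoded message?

Build the Huffman tree bottom-up:
combine et(18), ep(41) → 59
combine th(51), 59 → 110
combine al(62), ka(73) → 135
combine io(77), 110 → 187
combine 135, 187 → 322
Each symbol's bit-cost is frequency × depth; summing gives 813 bits (equivalently 59 + 110 + 135 + 187 + 322).

813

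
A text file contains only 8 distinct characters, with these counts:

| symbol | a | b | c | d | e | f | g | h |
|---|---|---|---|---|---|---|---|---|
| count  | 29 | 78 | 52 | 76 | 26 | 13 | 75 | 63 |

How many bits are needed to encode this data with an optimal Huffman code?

1189

Greedily combine the two least-frequent nodes:
merge f(13) and e(26): 39
merge a(29) and 39: 68
merge c(52) and h(63): 115
merge 68 and g(75): 143
merge d(76) and b(78): 154
merge 115 and 143: 258
merge 154 and 258: 412
Each symbol's bit-cost is frequency × depth; summing gives 1189 bits (equivalently 39 + 68 + 115 + 143 + 154 + 258 + 412).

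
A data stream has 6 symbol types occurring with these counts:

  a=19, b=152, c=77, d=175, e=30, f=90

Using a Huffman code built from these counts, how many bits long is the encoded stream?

1261

Greedily combine the two least-frequent nodes:
merge a(19) and e(30): 49
merge 49 and c(77): 126
merge f(90) and 126: 216
merge b(152) and d(175): 327
merge 216 and 327: 543
The encoded length is the sum of every internal node's weight: 49 + 126 + 216 + 327 + 543 = 1261 bits.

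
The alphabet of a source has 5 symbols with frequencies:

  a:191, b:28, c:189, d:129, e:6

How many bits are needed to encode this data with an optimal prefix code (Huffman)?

1092

Merge the two smallest weights repeatedly:
merge e(6) and b(28): 34
merge 34 and d(129): 163
merge 163 and c(189): 352
merge a(191) and 352: 543
Total encoded bits = sum of merged weights = 34 + 163 + 352 + 543 = 1092.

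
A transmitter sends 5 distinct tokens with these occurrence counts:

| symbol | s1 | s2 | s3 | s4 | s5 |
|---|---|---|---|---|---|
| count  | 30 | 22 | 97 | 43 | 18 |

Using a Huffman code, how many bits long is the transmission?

433

Greedily combine the two least-frequent nodes:
s5(18) + s2(22) → 40
s1(30) + 40 → 70
s4(43) + 70 → 113
s3(97) + 113 → 210
Total encoded bits = sum of merged weights = 40 + 70 + 113 + 210 = 433.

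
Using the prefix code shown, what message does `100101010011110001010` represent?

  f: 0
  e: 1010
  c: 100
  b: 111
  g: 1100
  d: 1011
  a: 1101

Read left to right; each codeword is recognised as soon as it completes (prefix code):
  100→c | 1010→e | 100→c | 111→b | 100→c | 0→f | 1010→e
Decoded message: cecbcfe

cecbcfe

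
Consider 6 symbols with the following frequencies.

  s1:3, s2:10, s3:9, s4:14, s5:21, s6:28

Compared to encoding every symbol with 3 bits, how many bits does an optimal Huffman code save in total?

Fixed-length: 3 bits × 85 symbols = 255 bits.
Huffman merges:
combine s1(3), s3(9) → 12
combine s2(10), 12 → 22
combine s4(14), s5(21) → 35
combine 22, s6(28) → 50
combine 35, 50 → 85
Huffman total = 12 + 22 + 35 + 50 + 85 = 204 bits.
Saving = 255 − 204 = 51 bits.

51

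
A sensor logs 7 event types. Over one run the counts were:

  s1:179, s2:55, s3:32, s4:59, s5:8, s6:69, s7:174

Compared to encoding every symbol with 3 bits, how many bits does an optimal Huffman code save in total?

313

Fixed-length: 3 bits × 576 symbols = 1728 bits.
Huffman merges:
merge s5(8) and s3(32): 40
merge 40 and s2(55): 95
merge s4(59) and s6(69): 128
merge 95 and 128: 223
merge s7(174) and s1(179): 353
merge 223 and 353: 576
Huffman total = 40 + 95 + 128 + 223 + 353 + 576 = 1415 bits.
Saving = 1728 − 1415 = 313 bits.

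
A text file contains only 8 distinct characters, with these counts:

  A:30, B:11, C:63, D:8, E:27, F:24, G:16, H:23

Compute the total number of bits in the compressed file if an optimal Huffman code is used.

562

Build the Huffman tree bottom-up:
merge D(8) and B(11): 19
merge G(16) and 19: 35
merge H(23) and F(24): 47
merge E(27) and A(30): 57
merge 35 and 47: 82
merge 57 and C(63): 120
merge 82 and 120: 202
Total encoded bits = sum of merged weights = 19 + 35 + 47 + 57 + 82 + 120 + 202 = 562.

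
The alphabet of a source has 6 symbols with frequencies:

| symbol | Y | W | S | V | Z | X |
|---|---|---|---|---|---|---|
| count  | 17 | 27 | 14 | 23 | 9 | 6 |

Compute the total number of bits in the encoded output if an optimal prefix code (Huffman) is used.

236

Merge the two smallest weights repeatedly:
X(6) + Z(9) → 15
S(14) + 15 → 29
Y(17) + V(23) → 40
W(27) + 29 → 56
40 + 56 → 96
Each symbol's bit-cost is frequency × depth; summing gives 236 bits (equivalently 15 + 29 + 40 + 56 + 96).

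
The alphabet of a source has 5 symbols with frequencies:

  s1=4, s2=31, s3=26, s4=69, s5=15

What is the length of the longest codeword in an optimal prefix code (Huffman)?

4

Merge the two lowest-weight nodes at each step:
combine s1(4), s5(15) → 19
combine 19, s3(26) → 45
combine s2(31), 45 → 76
combine s4(69), 76 → 145
Maximum depth reached is 4.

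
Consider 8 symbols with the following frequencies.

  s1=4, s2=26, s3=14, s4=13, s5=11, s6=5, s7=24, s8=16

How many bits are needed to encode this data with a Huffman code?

Build the Huffman tree bottom-up:
merge s1(4) and s6(5): 9
merge 9 and s5(11): 20
merge s4(13) and s3(14): 27
merge s8(16) and 20: 36
merge s7(24) and s2(26): 50
merge 27 and 36: 63
merge 50 and 63: 113
Each symbol's bit-cost is frequency × depth; summing gives 318 bits (equivalently 9 + 20 + 27 + 36 + 50 + 63 + 113).

318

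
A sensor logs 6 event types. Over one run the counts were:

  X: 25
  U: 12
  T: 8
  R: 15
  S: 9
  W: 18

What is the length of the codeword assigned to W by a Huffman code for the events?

2

Repeatedly merge the two smallest:
combine T(8), S(9) → 17
combine U(12), R(15) → 27
combine 17, W(18) → 35
combine X(25), 27 → 52
combine 35, 52 → 87
W's leaf is at depth 2, giving a 2-bit codeword.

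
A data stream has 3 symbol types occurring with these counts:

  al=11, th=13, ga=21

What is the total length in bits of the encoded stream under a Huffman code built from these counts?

69

Build the Huffman tree bottom-up:
combine al(11), th(13) → 24
combine ga(21), 24 → 45
Each symbol's bit-cost is frequency × depth; summing gives 69 bits (equivalently 24 + 45).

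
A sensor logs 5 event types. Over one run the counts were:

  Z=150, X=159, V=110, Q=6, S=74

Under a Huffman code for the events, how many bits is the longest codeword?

Merge the two lowest-weight nodes at each step:
Q(6) + S(74) → 80
80 + V(110) → 190
Z(150) + X(159) → 309
190 + 309 → 499
The first pair merged (Q, S) ends up deepest, at depth 3.

3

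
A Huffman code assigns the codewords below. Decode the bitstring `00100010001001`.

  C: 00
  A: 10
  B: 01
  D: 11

CACACAB

Read left to right; each codeword is recognised as soon as it completes (prefix code):
  00→C | 10→A | 00→C | 10→A | 00→C | 10→A | 01→B
Decoded message: CACACAB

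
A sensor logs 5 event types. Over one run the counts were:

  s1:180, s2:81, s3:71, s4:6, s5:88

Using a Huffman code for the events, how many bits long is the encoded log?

907

Greedily combine the two least-frequent nodes:
s4(6) + s3(71) → 77
77 + s2(81) → 158
s5(88) + 158 → 246
s1(180) + 246 → 426
The encoded length is the sum of every internal node's weight: 77 + 158 + 246 + 426 = 907 bits.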